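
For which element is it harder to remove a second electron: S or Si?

Consider each +1 ion: S⁺ still has 5 valence electrons; Si⁺ still has 3 valence electrons.
All are still removing valence electrons, so compare the +1 ions as you would atoms: IE_2 generally rises across a period (higher Z_eff) and falls down a group (larger shell), subject to the usual subshell exceptions.
Valence configurations: S⁺ [Ne]3s²3p³, Si⁺ [Ne]3s²3p¹.
Tabulated IE_2 (kJ/mol): S 2252, Si 1577.
Overall IE_2 order: Si < S.

S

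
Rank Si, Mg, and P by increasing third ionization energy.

IE_3 is the cost of taking one more electron from the +2 cation: Si²⁺ still has 2 valence electrons; Mg²⁺ is the bare [Ne] core; P²⁺ still has 3 valence electrons.
Breaking into a closed-shell core is much more expensive than removing a leftover valence electron — Mg has the largest IE_3 here.
Valence configurations: Si²⁺ [Ne]3s², P²⁺ [Ne]3s²3p¹.
P²⁺ loses a lone 3p electron whereas Si²⁺ must break into a filled 3s² pair, so IE_3(Si) > IE_3(P) even though P has the higher nuclear charge.
Approximate IE_3 values (kJ/mol): Si 3232, Mg 7733, P 2914.
So the third ionization energies run P < Si < Mg.

P < Si < Mg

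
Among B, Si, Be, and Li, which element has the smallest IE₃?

Si

IE_3 is the cost of taking one more electron from the +2 cation: B²⁺ still has 1 valence electron; Si²⁺ still has 2 valence electrons; Be²⁺ is the bare [He] core; Li²⁺ is already 1 electron into the core.
Pulling an electron out of a noble-gas core costs far more than removing a remaining valence electron, so Li and Be sit at the high end of IE_3.
Valence configurations: B²⁺ [He]2s¹, Si²⁺ [Ne]3s².
Approximate IE_3 values (kJ/mol): B 3660, Si 3232, Be 14849, Li 11815.
Overall IE_3 order: Si < B < Li < Be.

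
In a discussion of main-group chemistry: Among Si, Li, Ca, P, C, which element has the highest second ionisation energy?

Consider each +1 ion: Si⁺ still has 3 valence electrons; Li⁺ is the bare [He] core; Ca⁺ still has 1 valence electron; P⁺ still has 4 valence electrons; C⁺ still has 3 valence electrons.
Core electrons are held far more tightly than valence electrons, so Li tops the IE_2 order.
Valence configurations: Si⁺ [Ne]3s²3p¹, Ca⁺ [Ar]4s¹, P⁺ [Ne]3s²3p², C⁺ [He]2s²2p¹.
Tabulated IE_2 (kJ/mol): Si 1577, Li 7298, Ca 1145, P 1907, C 2353.
Overall IE_2 order: Ca < Si < P < C < Li.

Li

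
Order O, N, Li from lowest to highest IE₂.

The second ionization energy removes an electron from the +1 ion. For each element: O⁺ still has 5 valence electrons; N⁺ still has 4 valence electrons; Li⁺ is the bare [He] core.
Core electrons are held far more tightly than valence electrons, so Li tops the IE_2 order.
Valence configurations: O⁺ [He]2s²2p³, N⁺ [He]2s²2p².
The numbers (kJ/mol): O 3388, N 2856, Li 7298.
So the second ionization energies run N < O < Li.

N < O < Li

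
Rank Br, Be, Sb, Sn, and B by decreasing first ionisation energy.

Br > Be > Sb > B > Sn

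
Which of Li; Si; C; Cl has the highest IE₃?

Li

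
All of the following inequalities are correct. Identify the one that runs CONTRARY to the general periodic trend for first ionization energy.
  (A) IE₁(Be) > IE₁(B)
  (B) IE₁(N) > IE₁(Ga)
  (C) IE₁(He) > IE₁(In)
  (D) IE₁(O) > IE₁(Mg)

The general trend: first ionization energy increases across a period and decreases down a group.
(A) Be (period 2, group 2) vs B (period 2, group 13): the stated order contradicts the simple trend.
(B) N (period 2, group 15) vs Ga (period 4, group 13): the stated order agrees with the simple trend.
(C) He (period 1, group 18) vs In (period 5, group 13): the stated order agrees with the simple trend.
(D) O (period 2, group 16) vs Mg (period 3, group 2): the stated order agrees with the simple trend.
The exception is (A): removing B's lone 2p electron is easier than breaking Be's filled 2s².

(A)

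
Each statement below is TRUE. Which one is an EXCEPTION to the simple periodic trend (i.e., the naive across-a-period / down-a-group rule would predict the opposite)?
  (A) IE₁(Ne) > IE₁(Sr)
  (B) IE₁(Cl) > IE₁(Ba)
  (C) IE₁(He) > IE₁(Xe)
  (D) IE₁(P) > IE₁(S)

(D)

The general trend: first ionization energy increases across a period and decreases down a group.
(A) Ne (period 2, group 18) vs Sr (period 5, group 2): the stated order agrees with the simple trend.
(B) Cl (period 3, group 17) vs Ba (period 6, group 2): the stated order agrees with the simple trend.
(C) He (period 1, group 18) vs Xe (period 5, group 18): the stated order agrees with the simple trend.
(D) P (period 3, group 15) vs S (period 3, group 16): the stated order contradicts the simple trend.
The exception is (D): S (3p⁴) ionizes more easily than half-filled P (3p³) because the paired 3p electron in S is pushed out by e⁻–e⁻ repulsion.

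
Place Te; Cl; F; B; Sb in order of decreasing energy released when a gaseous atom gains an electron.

Cl, F, Te, Sb, B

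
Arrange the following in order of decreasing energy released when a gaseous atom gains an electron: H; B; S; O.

H is in period 1, group 1; B is in period 2, group 13; O is in period 2, group 16; S is in period 3, group 16.
Atoms with high Z_eff and room in the valence shell (especially the halogens) have the most exothermic electron affinities.
Neither a single period nor a single group — weigh both effects.
H > B: period and group pull opposite ways; the down-group shift dominates (73 vs 27 kJ/mol).
O > H: period and group pull opposite ways; the across-period shift dominates (141 vs 73 kJ/mol).
S > O: this pair runs against the simple trend — see the exception note.
Note the exception: S has a higher electron affinity than O, contrary to the simple trend — the compact 2p subshell of O repels the added electron more than S's larger 3p does.
Approximate values (kJ/mol): H 73, B 27, O 141, S 200.
So from highest to lowest: S > O > H > B.

S > O > H > B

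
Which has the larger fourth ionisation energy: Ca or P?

After 3 electrons have been removed, what remains? Ca³⁺ is already 1 electron into the core; P³⁺ still has 2 valence electrons.
Pulling an electron out of a noble-gas core costs far more than removing a remaining valence electron, so Ca sits at the high end of IE_4.
Approximate IE_4 values (kJ/mol): Ca 6491, P 4964.
Putting it together, IE_4: P < Ca.

Ca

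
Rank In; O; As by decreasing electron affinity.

EA tends to increase across a period and decrease down a group, though the pattern is less regular than for IE or radius.
These span different periods and groups, so the two trends combine.
As > In: relative to In, both the across-period and down-group shifts push As's electron affinity up.
O > As: both effects reinforce here, so O is clearly the higher of the two.
For reference (kJ/mol): O 141, As 78, In 29.
So from highest to lowest: O > As > In.

O, As, In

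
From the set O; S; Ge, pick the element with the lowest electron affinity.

Ge

Electron affinity generally becomes more exothermic across a period toward the halogens and less exothermic down a group.
Neither a single period nor a single group — weigh both effects.
O > Ge: relative to Ge, both the across-period and down-group shifts push O's electron affinity up.
S > O: this pair runs against the simple trend — see the exception note.
Note the exception: S has a higher electron affinity than O, contrary to the simple trend — the compact 2p subshell of O repels the added electron more than S's larger 3p does.
Approximate values (kJ/mol): O 141, S 200, Ge 119.
The lowest electron affinity among these belongs to Ge.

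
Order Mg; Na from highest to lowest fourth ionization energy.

IE_4 is the cost of taking one more electron from the +3 cation: Mg³⁺ is already 1 electron into the core; Na³⁺ is already 2 electrons into the core.
All of these are removing an electron from a noble-gas core or deeper; the smaller core (lower principal quantum number) is held far more tightly, and within a period the higher nuclear charge binds the same core more tightly.
Tabulated IE_4 (kJ/mol): Mg 10543, Na 9543.
Putting it together, IE_4: Na < Mg.

Mg > Na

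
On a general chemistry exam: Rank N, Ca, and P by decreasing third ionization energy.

After 2 electrons have been removed, what remains? N²⁺ still has 3 valence electrons; Ca²⁺ is the bare [Ar] core; P²⁺ still has 3 valence electrons.
Breaking into a closed-shell core is much more expensive than removing a leftover valence electron — Ca has the largest IE_3 here.
Valence configurations: N²⁺ [He]2s²2p¹, P²⁺ [Ne]3s²3p¹.
Approximate IE_3 values (kJ/mol): N 4578, Ca 4912, P 2914.
Putting it together, IE_3: P < N < Ca.

Ca, N, P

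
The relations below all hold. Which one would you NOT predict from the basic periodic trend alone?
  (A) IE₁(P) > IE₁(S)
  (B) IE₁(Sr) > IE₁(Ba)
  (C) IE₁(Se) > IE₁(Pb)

(A)

The general trend: first ionisation energy increases across a period and decreases down a group.
(A) P (period 3, group 15) vs S (period 3, group 16): the stated order contradicts the simple trend.
(B) Sr (period 5, group 2) vs Ba (period 6, group 2): the stated order agrees with the simple trend.
(C) Se (period 4, group 16) vs Pb (period 6, group 14): the stated order agrees with the simple trend.
The exception is (A): S (3p⁴) ionizes more easily than half-filled P (3p³) because the paired 3p electron in S is pushed out by e⁻–e⁻ repulsion.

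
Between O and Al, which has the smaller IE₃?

Consider each +2 ion: O²⁺ still has 4 valence electrons; Al²⁺ still has 1 valence electron.
All are still removing valence electrons, so compare the +2 ions as you would atoms: IE_3 generally rises across a period (higher Z_eff) and falls down a group (larger shell), subject to the usual subshell exceptions.
Valence configurations: O²⁺ [He]2s²2p², Al²⁺ [Ne]3s¹.
Approximate IE_3 values (kJ/mol): O 5300, Al 2745.
Hence IE_3: Al < O.

Al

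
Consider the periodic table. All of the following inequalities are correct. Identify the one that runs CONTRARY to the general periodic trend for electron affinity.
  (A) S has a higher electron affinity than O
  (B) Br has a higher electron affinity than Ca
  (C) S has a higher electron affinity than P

(A)

The general trend: electron affinity increases across a period and decreases down a group.
(A) S (period 3, group 16) vs O (period 2, group 16): the stated order contradicts the simple trend.
(B) Br (period 4, group 17) vs Ca (period 4, group 2): the stated order agrees with the simple trend.
(C) S (period 3, group 16) vs P (period 3, group 15): the stated order agrees with the simple trend.
The exception is (A): the compact 2p subshell of O repels the added electron more than S's larger 3p does.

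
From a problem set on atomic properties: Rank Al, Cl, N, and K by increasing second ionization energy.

IE_2 is the cost of taking one more electron from the +1 cation: Al⁺ still has 2 valence electrons; Cl⁺ still has 6 valence electrons; N⁺ still has 4 valence electrons; K⁺ is the bare [Ar] core.
Pulling an electron out of a noble-gas core costs far more than removing a remaining valence electron, so K sits at the high end of IE_2.
Valence configurations: Al⁺ [Ne]3s², Cl⁺ [Ne]3s²3p⁴, N⁺ [He]2s²2p².
The numbers (kJ/mol): Al 1817, Cl 2298, N 2856, K 3052.
Overall IE_2 order: Al < Cl < N < K.

Al < Cl < N < K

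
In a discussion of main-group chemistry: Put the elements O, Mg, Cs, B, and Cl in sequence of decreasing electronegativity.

B is in period 2, group 13; O is in period 2, group 16; Mg is in period 3, group 2; Cl is in period 3, group 17; Cs is in period 6, group 1.
EN rises left→right (higher Z_eff, smaller atoms) and falls top→bottom (larger, more shielded atoms).
Here both period and group differ, so the two effects have to be weighed against each other.
Mg > Cs: relative to Cs, both the across-period and down-group shifts push Mg's electronegativity up.
B > Mg: both effects reinforce here, so B is clearly the higher of the two.
Cl > B: period and group pull opposite ways; the across-period shift dominates (3.16 vs 2.04).
O > Cl: the two effects oppose for this pair; the down-group effect wins (3.44 vs 3.16).
Tabulated electronegativity (Pauling): B 2.04, O 3.44, Mg 1.31, Cl 3.16, Cs 0.79.
So from highest to lowest: O > Cl > B > Mg > Cs.

O > Cl > B > Mg > Cs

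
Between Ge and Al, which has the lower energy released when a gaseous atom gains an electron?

Al is in period 3, group 13; Ge is in period 4, group 14.
Adding an electron releases more energy for atoms nearer the top right (short of the noble gases).
A diagonal step moves right (one effect) and down (the opposite effect) at once.
Ge > Al: period and group pull opposite ways; the across-period shift dominates (119 vs 42 kJ/mol).
For reference (kJ/mol): Al 42, Ge 119.
So Al has the lower energy released when a gaseous atom gains an electron (Al < Ge).

Al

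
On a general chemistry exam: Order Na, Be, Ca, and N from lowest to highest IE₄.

Ca < N < Na < Be

The fourth ionization energy removes an electron from the +3 ion. For each element: Na³⁺ is already 2 electrons into the core; Be³⁺ is already 1 electron into the core; Ca³⁺ is already 1 electron into the core; N³⁺ still has 2 valence electrons.
Usually core removal costs more than valence removal, but here the competition is close: a tightly held n=2 valence electron can cost more to remove than an n=3 core electron, so the actual values have to decide it.
Approximate IE_4 values (kJ/mol): Na 9543, Be 21007, Ca 6491, N 7475.
So the fourth ionization energies run Ca < N < Na < Be.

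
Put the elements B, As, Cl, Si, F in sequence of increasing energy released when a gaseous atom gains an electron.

B < As < Si < F < Cl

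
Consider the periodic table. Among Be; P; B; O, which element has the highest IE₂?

After 1 electron has been removed, what remains? Be⁺ still has 1 valence electron; P⁺ still has 4 valence electrons; B⁺ still has 2 valence electrons; O⁺ still has 5 valence electrons.
All are still removing valence electrons, so compare the +1 ions as you would atoms: IE_2 generally rises across a period (higher Z_eff) and falls down a group (larger shell), subject to the usual subshell exceptions.
Valence configurations: Be⁺ [He]2s¹, P⁺ [Ne]3s²3p², B⁺ [He]2s², O⁺ [He]2s²2p³.
Approximate IE_2 values (kJ/mol): Be 1757, P 1907, B 2427, O 3388.
Overall IE_2 order: Be < P < B < O.

O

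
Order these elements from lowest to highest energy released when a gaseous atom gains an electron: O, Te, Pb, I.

Pb, O, Te, I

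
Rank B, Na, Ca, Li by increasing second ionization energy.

Ca, B, Na, Li

Consider each +1 ion: B⁺ still has 2 valence electrons; Na⁺ is the bare [Ne] core; Ca⁺ still has 1 valence electron; Li⁺ is the bare [He] core.
Breaking into a closed-shell core is much more expensive than removing a leftover valence electron — Na and Li have the largest IE_2 here.
Valence configurations: B⁺ [He]2s², Ca⁺ [Ar]4s¹.
Approximate IE_2 values (kJ/mol): B 2427, Na 4562, Ca 1145, Li 7298.
Overall IE_2 order: Ca < B < Na < Li.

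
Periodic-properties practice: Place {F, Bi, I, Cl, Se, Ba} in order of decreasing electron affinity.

Atoms with high Z_eff and room in the valence shell (especially the halogens) have the most exothermic electron affinities.
Here both period and group differ, so the two effects have to be weighed against each other.
Bi > Ba: Bi lies to the right of Ba in period 6, so the across-period effect alone puts Bi higher.
Se > Bi: both effects reinforce here, so Se is clearly the higher of the two.
I > Se: period and group pull opposite ways; the across-period shift dominates (295 vs 195 kJ/mol).
F > I: they share group 17; the group trend gives F the larger value.
Cl > F: this pair runs against the simple trend — see the exception note.
Note the exception: Cl has a higher electron affinity than F, contrary to the simple trend — F's small 2p subshell makes the incoming electron feel strong e⁻–e⁻ repulsion, so Cl actually releases more energy on gaining an electron.
Tabulated electron affinity (kJ/mol): F 328, Cl 349, Se 195, I 295, Ba 14, Bi 91.
So from highest to lowest: Cl > F > I > Se > Bi > Ba.

Cl, F, I, Se, Bi, Ba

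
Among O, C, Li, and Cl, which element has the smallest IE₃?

After 2 electrons have been removed, what remains? O²⁺ still has 4 valence electrons; C²⁺ still has 2 valence electrons; Li²⁺ is already 1 electron into the core; Cl²⁺ still has 5 valence electrons.
Core electrons are held far more tightly than valence electrons, so Li tops the IE_3 order.
Valence configurations: O²⁺ [He]2s²2p², C²⁺ [He]2s², Cl²⁺ [Ne]3s²3p³.
The numbers (kJ/mol): O 5300, C 4620, Li 11815, Cl 3822.
Putting it together, IE_3: Cl < C < O < Li.

Cl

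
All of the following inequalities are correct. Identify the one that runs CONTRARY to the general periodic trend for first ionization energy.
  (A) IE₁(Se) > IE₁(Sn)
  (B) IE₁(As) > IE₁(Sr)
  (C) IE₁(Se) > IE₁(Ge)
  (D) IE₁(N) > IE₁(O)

The general trend: first ionization energy increases across a period and decreases down a group.
(A) Se (period 4, group 16) vs Sn (period 5, group 14): the stated order agrees with the simple trend.
(B) As (period 4, group 15) vs Sr (period 5, group 2): the stated order agrees with the simple trend.
(C) Se (period 4, group 16) vs Ge (period 4, group 14): the stated order agrees with the simple trend.
(D) N (period 2, group 15) vs O (period 2, group 16): the stated order contradicts the simple trend.
The exception is (D): pairing an electron in O's 2p⁴ costs repulsion energy, so O ionizes more easily than half-filled N (2p³).

(D)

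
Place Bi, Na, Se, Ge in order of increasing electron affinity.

Na < Bi < Ge < Se

Na is in period 3, group 1; Ge is in period 4, group 14; Se is in period 4, group 16; Bi is in period 6, group 15.
Adding an electron releases more energy for atoms nearer the top right (short of the noble gases).
Neither a single period nor a single group — weigh both effects.
Bi > Na: the two effects oppose for this pair; the across-period effect wins (91 vs 53 kJ/mol).
Ge > Bi: period and group pull opposite ways; the down-group shift dominates (119 vs 91 kJ/mol).
Se > Ge: both are in period 4; the period trend gives Se the larger value.
Tabulated electron affinity (kJ/mol): Na 53, Ge 119, Se 195, Bi 91.
So from lowest to highest: Na < Bi < Ge < Se.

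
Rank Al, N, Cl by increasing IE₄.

IE_4 is the cost of taking one more electron from the +3 cation: Al³⁺ is the bare [Ne] core; N³⁺ still has 2 valence electrons; Cl³⁺ still has 4 valence electrons.
Breaking into a closed-shell core is much more expensive than removing a leftover valence electron — Al has the largest IE_4 here.
Valence configurations: N³⁺ [He]2s², Cl³⁺ [Ne]3s²3p².
Tabulated IE_4 (kJ/mol): Al 11577, N 7475, Cl 5159.
Overall IE_4 order: Cl < N < Al.

Cl < N < Al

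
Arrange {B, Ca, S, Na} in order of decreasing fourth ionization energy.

B, Na, Ca, S

The fourth ionization energy removes an electron from the +3 ion. For each element: B³⁺ is the bare [He] core; Ca³⁺ is already 1 electron into the core; S³⁺ still has 3 valence electrons; Na³⁺ is already 2 electrons into the core.
Core electrons are held far more tightly than valence electrons, so Ca, Na and B top the IE_4 order.
The numbers (kJ/mol): B 25026, Ca 6491, S 4556, Na 9543.
Overall IE_4 order: S < Ca < Na < B.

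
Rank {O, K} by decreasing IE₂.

O > K

After 1 electron has been removed, what remains? O⁺ still has 5 valence electrons; K⁺ is the bare [Ar] core.
Usually core removal costs more than valence removal, but here the competition is close: a tightly held n=2 valence electron can cost more to remove than an n=3 core electron, so the actual values have to decide it.
Approximate IE_2 values (kJ/mol): O 3388, K 3052.
Putting it together, IE_2: K < O.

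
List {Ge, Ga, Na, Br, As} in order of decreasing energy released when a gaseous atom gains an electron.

Br > Ge > As > Na > Ga

Atoms with high Z_eff and room in the valence shell (especially the halogens) have the most exothermic electron affinities.
Neither a single period nor a single group — weigh both effects.
Na > Ga: the two effects oppose for this pair; the down-group effect wins (53 vs 29 kJ/mol).
As > Na: period and group pull opposite ways; the across-period shift dominates (78 vs 53 kJ/mol).
Ge > As: this pair runs against the simple trend — see the exception note.
Br > Ge: Br lies to the right of Ge in period 4, so the across-period effect alone puts Br higher.
Note the exception: Ge has a higher electron affinity than As, contrary to the simple trend — adding an electron to As's half-filled 4p³ is unfavourable, so Ge (4p²) has the more exothermic EA.
For reference (kJ/mol): Na 53, Ga 29, Ge 119, As 78, Br 325.
So from highest to lowest: Br > Ge > As > Na > Ga.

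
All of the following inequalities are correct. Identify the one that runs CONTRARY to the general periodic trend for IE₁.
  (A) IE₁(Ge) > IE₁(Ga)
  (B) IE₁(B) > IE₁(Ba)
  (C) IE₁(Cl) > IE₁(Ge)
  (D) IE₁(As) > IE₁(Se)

(D)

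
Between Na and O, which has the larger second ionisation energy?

The second ionization energy removes an electron from the +1 ion. For each element: Na⁺ is the bare [Ne] core; O⁺ still has 5 valence electrons.
Breaking into a closed-shell core is much more expensive than removing a leftover valence electron — Na has the largest IE_2 here.
Tabulated IE_2 (kJ/mol): Na 4562, O 3388.
Hence IE_2: O < Na.

Na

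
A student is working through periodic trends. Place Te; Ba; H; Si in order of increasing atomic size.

H is in period 1, group 1; Si is in period 3, group 14; Te is in period 5, group 16; Ba is in period 6, group 2.
Radius decreases left→right (rising Z_eff, same n) and increases top→bottom (higher n).
Neither a single period nor a single group — weigh both effects.
Si > H: the two effects oppose for this pair; the down-group effect wins (116 vs 32 pm).
Te > Si: period and group pull opposite ways; the down-group shift dominates (136 vs 116 pm).
Ba > Te: relative to Te, both the across-period and down-group shifts push Ba's atomic radius up.
Tabulated atomic radius (pm): H 32, Si 116, Te 136, Ba 196.
So from smallest to largest: H < Si < Te < Ba.

H, Si, Te, Ba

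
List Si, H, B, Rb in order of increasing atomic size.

H is in period 1, group 1; B is in period 2, group 13; Si is in period 3, group 14; Rb is in period 5, group 1.
Atomic radius shrinks across a period as nuclear charge pulls the same shell inward, and grows down a group as new shells are added.
Neither a single period nor a single group — weigh both effects.
B > H: the two effects oppose for this pair; the down-group effect wins (85 vs 32 pm).
Si > B: the two effects oppose for this pair; the down-group effect wins (116 vs 85 pm).
Rb > Si: both effects reinforce here, so Rb is clearly the larger of the two.
Approximate values (pm): H 32, B 85, Si 116, Rb 210.
So from smallest to largest: H < B < Si < Rb.

H, B, Si, Rb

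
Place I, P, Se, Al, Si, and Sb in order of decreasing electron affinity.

I, Se, Si, Sb, P, Al

Adding an electron releases more energy for atoms nearer the top right (short of the noble gases).
Neither a single period nor a single group — weigh both effects.
P > Al: both are in period 3; the period trend gives P the larger value.
Sb > P: this pair runs against the simple trend — see the exception note.
Si > Sb: the two effects oppose for this pair; the down-group effect wins (134 vs 103 kJ/mol).
Se > Si: period and group pull opposite ways; the across-period shift dominates (195 vs 134 kJ/mol).
I > Se: period and group pull opposite ways; the across-period shift dominates (295 vs 195 kJ/mol).
Note the exception: Sb has a higher electron affinity than P, contrary to the simple trend — both are half-filled np³, but the pairing/repulsion penalty for the added electron shrinks as the p orbitals become larger and more diffuse down the group, and for Sb that outweighs the weaker nuclear attraction.
Note the exception: Si has a higher electron affinity than P, contrary to the simple trend — adding an electron to P's half-filled 3p³ is unfavourable, so Si (3p²) has the more exothermic EA.
Approximate values (kJ/mol): Al 42, Si 134, P 72, Se 195, Sb 103, I 295.
So from highest to lowest: I > Se > Si > Sb > P > Al.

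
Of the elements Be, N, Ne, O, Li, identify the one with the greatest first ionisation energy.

First ionization energy rises across a period (greater Z_eff holds electrons more tightly) and falls down a group (valence electrons are farther from the nucleus).
All lie in period 2; the across-period trend (first ionization energy increases left to right) applies, with the exception below.
Note the exception: N has a higher first ionization energy than O, contrary to the simple trend — pairing an electron in O's 2p⁴ costs repulsion energy, so O ionizes more easily than half-filled N (2p³).
Approximate values (kJ/mol): Li 520, Be 900, N 1402, O 1314, Ne 2081.
The greatest first ionisation energy among these belongs to Ne.

Ne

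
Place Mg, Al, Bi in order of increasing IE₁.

Mg is in period 3, group 2; Al is in period 3, group 13; Bi is in period 6, group 15.
Across a period the outer electron is held more tightly (higher IE₁); down a group it sits in a higher shell, more shielded, and comes off more easily.
Neither a single period nor a single group — weigh both effects.
Bi > Al: the two effects oppose for this pair; the across-period effect wins (703 vs 578 kJ/mol).
Mg > Bi: period and group pull opposite ways; the down-group shift dominates (738 vs 703 kJ/mol).
Note the exception: Mg has a higher first ionization energy than Al, contrary to the simple trend — Al's single 3p electron is easier to remove than one from Mg's filled 3s².
Tabulated first ionization energy (kJ/mol): Mg 738, Al 578, Bi 703.
So from lowest to highest: Al < Bi < Mg.

Al < Bi < Mg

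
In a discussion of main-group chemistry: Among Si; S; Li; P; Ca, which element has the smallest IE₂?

IE_2 is the cost of taking one more electron from the +1 cation: Si⁺ still has 3 valence electrons; S⁺ still has 5 valence electrons; Li⁺ is the bare [He] core; P⁺ still has 4 valence electrons; Ca⁺ still has 1 valence electron.
Pulling an electron out of a noble-gas core costs far more than removing a remaining valence electron, so Li sits at the high end of IE_2.
Valence configurations: Si⁺ [Ne]3s²3p¹, S⁺ [Ne]3s²3p³, P⁺ [Ne]3s²3p², Ca⁺ [Ar]4s¹.
The numbers (kJ/mol): Si 1577, S 2252, Li 7298, P 1907, Ca 1145.
Hence IE_2: Ca < Si < P < S < Li.

Ca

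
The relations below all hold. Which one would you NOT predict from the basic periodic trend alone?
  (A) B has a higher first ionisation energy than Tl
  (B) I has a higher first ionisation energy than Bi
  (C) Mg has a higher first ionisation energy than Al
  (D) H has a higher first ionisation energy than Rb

(C)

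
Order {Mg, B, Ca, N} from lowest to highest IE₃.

B < N < Ca < Mg

Consider each +2 ion: Mg²⁺ is the bare [Ne] core; B²⁺ still has 1 valence electron; Ca²⁺ is the bare [Ar] core; N²⁺ still has 3 valence electrons.
Core electrons are held far more tightly than valence electrons, so Ca and Mg top the IE_3 order.
Valence configurations: B²⁺ [He]2s¹, N²⁺ [He]2s²2p¹.
Approximate IE_3 values (kJ/mol): Mg 7733, B 3660, Ca 4912, N 4578.
So the third ionization energies run B < N < Ca < Mg.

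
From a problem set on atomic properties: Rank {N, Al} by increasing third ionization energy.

Al < N

After 2 electrons have been removed, what remains? N²⁺ still has 3 valence electrons; Al²⁺ still has 1 valence electron.
All are still removing valence electrons, so compare the +2 ions as you would atoms: IE_3 generally rises across a period (higher Z_eff) and falls down a group (larger shell), subject to the usual subshell exceptions.
Valence configurations: N²⁺ [He]2s²2p¹, Al²⁺ [Ne]3s¹.
Approximate IE_3 values (kJ/mol): N 4578, Al 2745.
So the third ionization energies run Al < N.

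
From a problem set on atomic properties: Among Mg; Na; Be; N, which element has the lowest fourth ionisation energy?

N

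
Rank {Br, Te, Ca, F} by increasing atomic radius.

F, Br, Te, Ca

F is in period 2, group 17; Ca is in period 4, group 2; Br is in period 4, group 17; Te is in period 5, group 16.
Radius decreases left→right (rising Z_eff, same n) and increases top→bottom (higher n).
Here both period and group differ, so the two effects have to be weighed against each other.
Br > F: Br sits below F in group 17, so the down-group effect alone puts Br larger.
Te > Br: relative to Br, both the across-period and down-group shifts push Te's atomic radius up.
Ca > Te: the two effects oppose for this pair; the across-period effect wins (171 vs 136 pm).
Tabulated atomic radius (pm): F 64, Ca 171, Br 114, Te 136.
So from smallest to largest: F < Br < Te < Ca.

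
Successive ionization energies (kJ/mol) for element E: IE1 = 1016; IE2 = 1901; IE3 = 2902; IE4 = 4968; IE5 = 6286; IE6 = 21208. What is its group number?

Look for the largest jump between consecutive ionization energies: IE6/IE5 ≈ 3.4, far larger than any earlier ratio.
That jump marks the point where a core electron is being removed. So the atom has 5 valence electrons.
A main-group element with 5 valence electrons is in group 15.

Group 15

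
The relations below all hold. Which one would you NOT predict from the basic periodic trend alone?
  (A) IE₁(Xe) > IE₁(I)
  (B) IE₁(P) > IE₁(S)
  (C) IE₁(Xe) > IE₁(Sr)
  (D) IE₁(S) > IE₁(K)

The general trend: IE₁ increases across a period and decreases down a group.
(A) Xe (period 5, group 18) vs I (period 5, group 17): the stated order agrees with the simple trend.
(B) P (period 3, group 15) vs S (period 3, group 16): the stated order contradicts the simple trend.
(C) Xe (period 5, group 18) vs Sr (period 5, group 2): the stated order agrees with the simple trend.
(D) S (period 3, group 16) vs K (period 4, group 1): the stated order agrees with the simple trend.
The exception is (B): S (3p⁴) ionizes more easily than half-filled P (3p³) because the paired 3p electron in S is pushed out by e⁻–e⁻ repulsion.

(B)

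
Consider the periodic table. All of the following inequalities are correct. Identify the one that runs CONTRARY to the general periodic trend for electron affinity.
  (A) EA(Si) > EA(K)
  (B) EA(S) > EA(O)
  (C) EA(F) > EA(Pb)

The general trend: electron affinity increases across a period and decreases down a group.
(A) Si (period 3, group 14) vs K (period 4, group 1): the stated order agrees with the simple trend.
(B) S (period 3, group 16) vs O (period 2, group 16): the stated order contradicts the simple trend.
(C) F (period 2, group 17) vs Pb (period 6, group 14): the stated order agrees with the simple trend.
The exception is (B): the compact 2p subshell of O repels the added electron more than S's larger 3p does.

(B)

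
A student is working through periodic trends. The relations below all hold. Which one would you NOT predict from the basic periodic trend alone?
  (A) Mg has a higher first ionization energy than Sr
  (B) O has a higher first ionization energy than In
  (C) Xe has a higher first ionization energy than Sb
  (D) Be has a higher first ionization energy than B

(D)

The general trend: first ionization energy increases across a period and decreases down a group.
(A) Mg (period 3, group 2) vs Sr (period 5, group 2): the stated order agrees with the simple trend.
(B) O (period 2, group 16) vs In (period 5, group 13): the stated order agrees with the simple trend.
(C) Xe (period 5, group 18) vs Sb (period 5, group 15): the stated order agrees with the simple trend.
(D) Be (period 2, group 2) vs B (period 2, group 13): the stated order contradicts the simple trend.
The exception is (D): removing B's lone 2p electron is easier than breaking Be's filled 2s².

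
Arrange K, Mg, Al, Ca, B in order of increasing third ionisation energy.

After 2 electrons have been removed, what remains? K²⁺ is already 1 electron into the core; Mg²⁺ is the bare [Ne] core; Al²⁺ still has 1 valence electron; Ca²⁺ is the bare [Ar] core; B²⁺ still has 1 valence electron.
Breaking into a closed-shell core is much more expensive than removing a leftover valence electron — K, Ca and Mg have the largest IE_3 here.
Valence configurations: Al²⁺ [Ne]3s¹, B²⁺ [He]2s¹.
Tabulated IE_3 (kJ/mol): K 4420, Mg 7733, Al 2745, Ca 4912, B 3660.
Putting it together, IE_3: Al < B < K < Ca < Mg.

Al < B < K < Ca < Mg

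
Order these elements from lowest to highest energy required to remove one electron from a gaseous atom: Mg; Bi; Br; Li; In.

Li is in period 2, group 1; Mg is in period 3, group 2; Br is in period 4, group 17; In is in period 5, group 13; Bi is in period 6, group 15.
First ionization energy rises across a period (greater Z_eff holds electrons more tightly) and falls down a group (valence electrons are farther from the nucleus).
Neither a single period nor a single group — weigh both effects.
In > Li: period and group pull opposite ways; the across-period shift dominates (558 vs 520 kJ/mol).
Bi > In: the two effects oppose for this pair; the across-period effect wins (703 vs 558 kJ/mol).
Mg > Bi: period and group pull opposite ways; the down-group shift dominates (738 vs 703 kJ/mol).
Br > Mg: the two effects oppose for this pair; the across-period effect wins (1140 vs 738 kJ/mol).
For reference (kJ/mol): Li 520, Mg 738, Br 1140, In 558, Bi 703.
So from lowest to highest: Li < In < Bi < Mg < Br.

Li < In < Bi < Mg < Br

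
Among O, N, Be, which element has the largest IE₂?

IE_2 is the cost of taking one more electron from the +1 cation: O⁺ still has 5 valence electrons; N⁺ still has 4 valence electrons; Be⁺ still has 1 valence electron.
All are still removing valence electrons, so compare the +1 ions as you would atoms: IE_2 generally rises across a period (higher Z_eff) and falls down a group (larger shell), subject to the usual subshell exceptions.
Valence configurations: O⁺ [He]2s²2p³, N⁺ [He]2s²2p², Be⁺ [He]2s¹.
The numbers (kJ/mol): O 3388, N 2856, Be 1757.
Overall IE_2 order: Be < N < O.

O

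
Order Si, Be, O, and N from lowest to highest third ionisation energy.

Si < N < O < Be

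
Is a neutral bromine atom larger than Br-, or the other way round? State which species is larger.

Br-

Forming Br- adds 1 electron to Br. More electron–electron repulsion in the same shell, with unchanged nuclear charge, lets the cloud expand.
An anion is larger than its parent atom: Br- > Br.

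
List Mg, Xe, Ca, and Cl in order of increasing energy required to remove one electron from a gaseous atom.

Mg is in period 3, group 2; Cl is in period 3, group 17; Ca is in period 4, group 2; Xe is in period 5, group 18.
IE₁ increases left→right with effective nuclear charge and decreases top→bottom as the valence shell moves farther out.
Here both period and group differ, so the two effects have to be weighed against each other.
Mg > Ca: Mg sits above Ca in group 2, so the down-group effect alone puts Mg higher.
Xe > Mg: the two effects oppose for this pair; the across-period effect wins (1170 vs 738 kJ/mol).
Cl > Xe: period and group pull opposite ways; the down-group shift dominates (1251 vs 1170 kJ/mol).
Approximate values (kJ/mol): Mg 738, Cl 1251, Ca 590, Xe 1170.
So from lowest to highest: Ca < Mg < Xe < Cl.

Ca < Mg < Xe < Cl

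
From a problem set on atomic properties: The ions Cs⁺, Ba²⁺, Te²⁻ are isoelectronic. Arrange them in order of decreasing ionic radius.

Te²⁻ > Cs⁺ > Ba²⁺

All of these have 54 electrons, so size is governed by nuclear charge alone: the more protons, the stronger the pull on the same electron cloud, and the smaller the ion.
Nuclear charges: Ba²⁺ (Z=56), Cs⁺ (Z=55), Te²⁻ (Z=52).
Largest to smallest: Te²⁻ > Cs⁺ > Ba²⁺.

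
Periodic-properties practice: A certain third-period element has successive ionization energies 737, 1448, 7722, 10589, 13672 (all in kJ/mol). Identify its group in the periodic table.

Group 2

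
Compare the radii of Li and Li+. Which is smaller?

Forming Li+ removes 1 electron from Li. Fewer electrons for the same nuclear charge means less shielding and a higher Z_eff on the remaining electrons, and for main-group metals the entire outer shell is lost.
A cation is smaller than its parent atom: Li+ < Li.

Li+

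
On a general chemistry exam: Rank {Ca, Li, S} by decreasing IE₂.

Li > S > Ca

IE_2 is the cost of taking one more electron from the +1 cation: Ca⁺ still has 1 valence electron; Li⁺ is the bare [He] core; S⁺ still has 5 valence electrons.
Pulling an electron out of a noble-gas core costs far more than removing a remaining valence electron, so Li sits at the high end of IE_2.
Valence configurations: Ca⁺ [Ar]4s¹, S⁺ [Ne]3s²3p³.
Tabulated IE_2 (kJ/mol): Ca 1145, Li 7298, S 2252.
Overall IE_2 order: Ca < S < Li.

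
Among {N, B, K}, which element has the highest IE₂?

IE_2 is the cost of taking one more electron from the +1 cation: N⁺ still has 4 valence electrons; B⁺ still has 2 valence electrons; K⁺ is the bare [Ar] core.
Pulling an electron out of a noble-gas core costs far more than removing a remaining valence electron, so K sits at the high end of IE_2.
Valence configurations: N⁺ [He]2s²2p², B⁺ [He]2s².
The numbers (kJ/mol): N 2856, B 2427, K 3052.
So the second ionization energies run B < N < K.

K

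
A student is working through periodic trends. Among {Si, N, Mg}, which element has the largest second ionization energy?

Consider each +1 ion: Si⁺ still has 3 valence electrons; N⁺ still has 4 valence electrons; Mg⁺ still has 1 valence electron.
All are still removing valence electrons, so compare the +1 ions as you would atoms: IE_2 generally rises across a period (higher Z_eff) and falls down a group (larger shell), subject to the usual subshell exceptions.
Valence configurations: Si⁺ [Ne]3s²3p¹, N⁺ [He]2s²2p², Mg⁺ [Ne]3s¹.
The numbers (kJ/mol): Si 1577, N 2856, Mg 1451.
Overall IE_2 order: Mg < Si < N.

N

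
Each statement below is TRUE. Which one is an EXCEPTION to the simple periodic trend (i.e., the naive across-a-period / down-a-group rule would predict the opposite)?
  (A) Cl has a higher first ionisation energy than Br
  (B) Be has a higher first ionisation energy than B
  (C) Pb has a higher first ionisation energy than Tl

(B)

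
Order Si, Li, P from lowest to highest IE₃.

P < Si < Li

After 2 electrons have been removed, what remains? Si²⁺ still has 2 valence electrons; Li²⁺ is already 1 electron into the core; P²⁺ still has 3 valence electrons.
Pulling an electron out of a noble-gas core costs far more than removing a remaining valence electron, so Li sits at the high end of IE_3.
Valence configurations: Si²⁺ [Ne]3s², P²⁺ [Ne]3s²3p¹.
P²⁺ loses a lone 3p electron whereas Si²⁺ must break into a filled 3s² pair, so IE_3(Si) > IE_3(P) even though P has the higher nuclear charge.
Tabulated IE_3 (kJ/mol): Si 3232, Li 11815, P 2914.
Putting it together, IE_3: P < Si < Li.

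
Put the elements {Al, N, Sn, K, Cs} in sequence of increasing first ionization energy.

Cs < K < Al < Sn < N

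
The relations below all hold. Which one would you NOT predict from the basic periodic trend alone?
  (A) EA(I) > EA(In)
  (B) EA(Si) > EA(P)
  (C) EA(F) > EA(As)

(B)

The general trend: electron affinity increases across a period and decreases down a group.
(A) I (period 5, group 17) vs In (period 5, group 13): the stated order agrees with the simple trend.
(B) Si (period 3, group 14) vs P (period 3, group 15): the stated order contradicts the simple trend.
(C) F (period 2, group 17) vs As (period 4, group 15): the stated order agrees with the simple trend.
The exception is (B): adding an electron to P's half-filled 3p³ is unfavourable, so Si (3p²) has the more exothermic EA.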